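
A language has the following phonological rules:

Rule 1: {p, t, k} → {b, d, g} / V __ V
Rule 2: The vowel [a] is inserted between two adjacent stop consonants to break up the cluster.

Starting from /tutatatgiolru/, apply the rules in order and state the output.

tudadatagiolru

Rule 1 (intervocalic voicing): /t/ is a voiceless stop between vowels /u/ and /a/, so it voices to [d]. /t/ is a voiceless stop between vowels /a/ and /a/, so it voices to [d]. /tutatatgiolru/ → tudadatgiolru.
Rule 2 (stop-cluster a-epenthesis): /t/ and /g/ form a stop–stop cluster, so [a] is inserted between them. /tudadatgiolru/ → tudadatagiolru.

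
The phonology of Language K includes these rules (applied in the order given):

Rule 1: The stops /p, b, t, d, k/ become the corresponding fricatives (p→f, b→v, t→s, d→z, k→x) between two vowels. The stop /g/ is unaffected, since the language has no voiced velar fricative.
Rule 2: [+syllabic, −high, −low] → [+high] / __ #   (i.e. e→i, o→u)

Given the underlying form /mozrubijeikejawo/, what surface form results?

Rule 1 (intervocalic spirantization): /b/ is a stop between vowels /u/ and /i/, so it spirantizes to the fricative [v]. /k/ is a stop between vowels /i/ and /e/, so it spirantizes to the fricative [x]. /mozrubijeikejawo/ → mozruvijeixejawo.
Rule 2 (final vowel raising): /o/ is a mid vowel in word-final position, so it raises to [u]. /mozruvijeixejawo/ → mozruvijeixejawu.

mozruvijeixejawu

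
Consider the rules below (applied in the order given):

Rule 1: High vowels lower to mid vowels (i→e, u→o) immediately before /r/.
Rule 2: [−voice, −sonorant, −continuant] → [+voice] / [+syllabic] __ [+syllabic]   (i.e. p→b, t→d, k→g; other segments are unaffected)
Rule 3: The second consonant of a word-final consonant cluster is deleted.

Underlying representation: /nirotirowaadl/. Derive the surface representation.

Rule 1 (pre-rhotic lowering): /i/ is a high vowel immediately before /r/, so it lowers to [e]. /i/ is a high vowel immediately before /r/, so it lowers to [e]. /nirotirowaadl/ → neroterowaadl.
Rule 2 (intervocalic voicing): /t/ is a voiceless stop between vowels /o/ and /e/, so it voices to [d]. /neroterowaadl/ → neroderowaadl.
Rule 3 (final cluster simplification): /l/ is the second consonant of a word-final cluster /dl/, so it deletes. /neroderowaadl/ → neroderowaad.

neroderowaad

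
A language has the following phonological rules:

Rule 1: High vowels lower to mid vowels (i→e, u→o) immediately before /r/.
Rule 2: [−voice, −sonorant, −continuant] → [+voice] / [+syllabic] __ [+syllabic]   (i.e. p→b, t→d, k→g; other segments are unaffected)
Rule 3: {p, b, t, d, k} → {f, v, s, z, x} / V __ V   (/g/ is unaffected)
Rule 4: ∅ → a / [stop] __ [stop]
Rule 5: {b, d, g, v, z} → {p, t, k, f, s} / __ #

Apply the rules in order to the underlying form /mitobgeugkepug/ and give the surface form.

mizobageugakevuk

Rule 1 (pre-rhotic lowering): no segment meets the environment; /mitobgeugkepug/ is unchanged.
Rule 2 (intervocalic voicing): /t/ is a voiceless stop between vowels /i/ and /o/, so it voices to [d]. /p/ is a voiceless stop between vowels /e/ and /u/, so it voices to [b]. /mitobgeugkepug/ → midobgeugkebug.
Rule 3 (intervocalic spirantization): /d/ is a stop between vowels /i/ and /o/, so it spirantizes to the fricative [z]. /b/ is a stop between vowels /e/ and /u/, so it spirantizes to the fricative [v]. /midobgeugkebug/ → mizobgeugkevug.
Rule 4 (stop-cluster a-epenthesis): /b/ and /g/ form a stop–stop cluster, so [a] is inserted between them. /g/ and /k/ form a stop–stop cluster, so [a] is inserted between them. /mizobgeugkevug/ → mizobageugakevug.
Rule 5 (final devoicing): /g/ is a voiced obstruent in word-final position, so it devoices to [k]. /mizobageugakevug/ → mizobageugakevuk.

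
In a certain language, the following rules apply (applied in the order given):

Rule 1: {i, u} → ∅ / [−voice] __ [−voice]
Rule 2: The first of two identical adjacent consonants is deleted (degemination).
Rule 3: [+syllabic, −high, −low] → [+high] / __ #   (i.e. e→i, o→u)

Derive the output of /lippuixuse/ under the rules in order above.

Rule 1 (high vowel syncope): /u/ is a high vowel flanked by voiceless consonants /x/ and /s/, so it deletes. /lippuixuse/ → lippuixse.
Rule 2 (degemination): /pp/ is a geminate; the first /p/ deletes. /lippuixse/ → lipuixse.
Rule 3 (final vowel raising): /e/ is a mid vowel in word-final position, so it raises to [i]. /lipuixse/ → lipuixsi.

lipuixsi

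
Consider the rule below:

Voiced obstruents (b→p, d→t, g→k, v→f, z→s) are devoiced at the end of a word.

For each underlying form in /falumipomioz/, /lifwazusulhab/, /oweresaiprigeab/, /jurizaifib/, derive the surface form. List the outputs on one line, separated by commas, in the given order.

falumipomios, lifwazusulhap, oweresaiprigeap, jurizaifip

/falumipomioz/: /z/ is a voiced obstruent in word-final position, so it devoices to [s]. → [falumipomios].
/lifwazusulhab/: /b/ is a voiced obstruent in word-final position, so it devoices to [p]. → [lifwazusulhap].
/oweresaiprigeab/: /b/ is a voiced obstruent in word-final position, so it devoices to [p]. → [oweresaiprigeap].
/jurizaifib/: /b/ is a voiced obstruent in word-final position, so it devoices to [p]. → [jurizaifip].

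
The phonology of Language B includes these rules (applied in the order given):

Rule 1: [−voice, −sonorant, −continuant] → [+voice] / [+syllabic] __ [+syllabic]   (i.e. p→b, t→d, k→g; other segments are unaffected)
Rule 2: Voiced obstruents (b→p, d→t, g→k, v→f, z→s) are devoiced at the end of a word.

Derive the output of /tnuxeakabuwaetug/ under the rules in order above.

tnuxeagabuwaeduk

Rule 1 (intervocalic voicing): /k/ is a voiceless stop between vowels /a/ and /a/, so it voices to [g]. /t/ is a voiceless stop between vowels /e/ and /u/, so it voices to [d]. /tnuxeakabuwaetug/ → tnuxeagabuwaedug.
Rule 2 (final devoicing): /g/ is a voiced obstruent in word-final position, so it devoices to [k]. /tnuxeagabuwaedug/ → tnuxeagabuwaeduk.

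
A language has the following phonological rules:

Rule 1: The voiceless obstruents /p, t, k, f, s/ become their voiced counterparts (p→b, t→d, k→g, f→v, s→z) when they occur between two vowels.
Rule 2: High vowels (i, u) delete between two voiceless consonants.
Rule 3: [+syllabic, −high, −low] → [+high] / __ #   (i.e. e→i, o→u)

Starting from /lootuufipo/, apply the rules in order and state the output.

Rule 1 (intervocalic voicing): /t/ is a voiceless obstruent between vowels /o/ and /u/, so it voices to [d]. /f/ is a voiceless obstruent between vowels /u/ and /i/, so it voices to [v]. /p/ is a voiceless obstruent between vowels /i/ and /o/, so it voices to [b]. /lootuufipo/ → looduuvibo.
Rule 2 (high vowel syncope): no segment meets the environment; /looduuvibo/ is unchanged.
Rule 3 (final vowel raising): /o/ is a mid vowel in word-final position, so it raises to [u]. /looduuvibo/ → looduuvibu.

looduuvibu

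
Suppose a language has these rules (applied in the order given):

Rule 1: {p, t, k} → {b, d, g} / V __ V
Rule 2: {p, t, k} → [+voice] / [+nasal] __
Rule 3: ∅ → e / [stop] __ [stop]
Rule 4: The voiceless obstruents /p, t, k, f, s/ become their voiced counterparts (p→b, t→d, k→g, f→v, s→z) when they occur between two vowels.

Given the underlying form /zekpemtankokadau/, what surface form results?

Rule 1 (intervocalic voicing): /k/ is a voiceless stop between vowels /o/ and /a/, so it voices to [g]. /zekpemtankokadau/ → zekpemtankogadau.
Rule 2 (post-nasal voicing): /t/ is a voiceless stop immediately after the nasal /m/, so it voices to [d]. /k/ is a voiceless stop immediately after the nasal /n/, so it voices to [g]. /zekpemtankogadau/ → zekpemdangogadau.
Rule 3 (stop-cluster e-epenthesis): /k/ and /p/ form a stop–stop cluster, so [e] is inserted between them. /zekpemdangogadau/ → zekepemdangogadau.
Rule 4 (intervocalic voicing): /k/ is a voiceless obstruent between vowels /e/ and /e/, so it voices to [g]. /p/ is a voiceless obstruent between vowels /e/ and /e/, so it voices to [b]. /zekepemdangogadau/ → zegebemdangogadau.

zegebemdangogadau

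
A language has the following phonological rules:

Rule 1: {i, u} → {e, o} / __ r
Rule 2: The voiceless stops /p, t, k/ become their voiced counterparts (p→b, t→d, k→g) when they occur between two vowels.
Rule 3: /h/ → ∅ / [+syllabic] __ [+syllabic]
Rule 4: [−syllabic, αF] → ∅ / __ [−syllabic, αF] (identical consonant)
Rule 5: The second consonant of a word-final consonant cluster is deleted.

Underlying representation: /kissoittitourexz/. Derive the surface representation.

Rule 1 (pre-rhotic lowering): /u/ is a high vowel immediately before /r/, so it lowers to [o]. /kissoittitourexz/ → kissoittitoorexz.
Rule 2 (intervocalic voicing): /t/ is a voiceless stop between vowels /i/ and /o/, so it voices to [d]. /kissoittitoorexz/ → kissoittidoorexz.
Rule 3 (intervocalic h-deletion): no segment meets the environment; /kissoittidoorexz/ is unchanged.
Rule 4 (degemination): /ss/ is a geminate; the first /s/ deletes. /tt/ is a geminate; the first /t/ deletes. /kissoittidoorexz/ → kisoitidoorexz.
Rule 5 (final cluster simplification): /z/ is the second consonant of a word-final cluster /xz/, so it deletes. /kisoitidoorexz/ → kisoitidoorex.

kisoitidoorex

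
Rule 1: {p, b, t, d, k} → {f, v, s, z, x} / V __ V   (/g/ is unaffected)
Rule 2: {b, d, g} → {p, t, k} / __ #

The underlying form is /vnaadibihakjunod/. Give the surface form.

vnaazivihakjunot

Rule 1 (intervocalic spirantization): /d/ is a stop between vowels /a/ and /i/, so it spirantizes to the fricative [z]. /b/ is a stop between vowels /i/ and /i/, so it spirantizes to the fricative [v]. /vnaadibihakjunod/ → vnaazivihakjunod.
Rule 2 (final devoicing): /d/ is a voiced stop in word-final position, so it devoices to [t]. /vnaazivihakjunod/ → vnaazivihakjunot.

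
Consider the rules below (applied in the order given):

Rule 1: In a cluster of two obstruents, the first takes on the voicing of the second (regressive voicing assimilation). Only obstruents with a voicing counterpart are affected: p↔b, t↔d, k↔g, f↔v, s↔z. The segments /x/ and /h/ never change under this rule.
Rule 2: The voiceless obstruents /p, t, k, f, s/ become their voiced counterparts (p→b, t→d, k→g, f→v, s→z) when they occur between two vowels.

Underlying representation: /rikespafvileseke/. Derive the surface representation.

Rule 1 (regressive voicing assimilation): /f/ precedes the voiced obstruent /v/, so it voices to [v] by assimilation. /rikespafvileseke/ → rikespavvileseke.
Rule 2 (intervocalic voicing): /k/ is a voiceless obstruent between vowels /i/ and /e/, so it voices to [g]. /s/ is a voiceless obstruent between vowels /e/ and /e/, so it voices to [z]. /k/ is a voiceless obstruent between vowels /e/ and /e/, so it voices to [g]. /rikespavvileseke/ → rigespavvilezege.

rigespavvilezege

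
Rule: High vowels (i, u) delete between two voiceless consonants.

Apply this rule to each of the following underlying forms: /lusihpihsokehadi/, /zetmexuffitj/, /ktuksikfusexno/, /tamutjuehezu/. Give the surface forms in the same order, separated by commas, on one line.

lushphsokehadi, zetmexfftj, ktkskfsexno, tamutjuehezu

/lusihpihsokehadi/: /i/ is a high vowel flanked by voiceless consonants /s/ and /h/, so it deletes. /i/ is a high vowel flanked by voiceless consonants /p/ and /h/, so it deletes. → [lushphsokehadi].
/zetmexuffitj/: /u/ is a high vowel flanked by voiceless consonants /x/ and /f/, so it deletes. /i/ is a high vowel flanked by voiceless consonants /f/ and /t/, so it deletes. → [zetmexfftj].
/ktuksikfusexno/: /u/ is a high vowel flanked by voiceless consonants /t/ and /k/, so it deletes. /i/ is a high vowel flanked by voiceless consonants /s/ and /k/, so it deletes. /u/ is a high vowel flanked by voiceless consonants /f/ and /s/, so it deletes. → [ktkskfsexno].
/tamutjuehezu/: the rule's environment is not met; surfaces unchanged as [tamutjuehezu].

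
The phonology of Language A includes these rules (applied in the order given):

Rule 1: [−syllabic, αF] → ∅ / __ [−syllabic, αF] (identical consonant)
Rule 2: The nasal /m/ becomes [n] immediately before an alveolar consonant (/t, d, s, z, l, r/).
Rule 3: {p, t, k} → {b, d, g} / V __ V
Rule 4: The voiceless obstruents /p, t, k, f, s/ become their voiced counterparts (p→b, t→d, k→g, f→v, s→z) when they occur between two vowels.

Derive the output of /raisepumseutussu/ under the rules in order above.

Rule 1 (degemination): /ss/ is a geminate; the first /s/ deletes. /raisepumseutussu/ → raisepumseutusu.
Rule 2 (nasal place assimilation): /m/ precedes the alveolar consonant /s/, so it assimilates in place to [n]. /raisepumseutusu/ → raisepunseutusu.
Rule 3 (intervocalic voicing): /p/ is a voiceless stop between vowels /e/ and /u/, so it voices to [b]. /t/ is a voiceless stop between vowels /u/ and /u/, so it voices to [d]. /raisepunseutusu/ → raisebunseudusu.
Rule 4 (intervocalic voicing): /s/ is a voiceless obstruent between vowels /i/ and /e/, so it voices to [z]. /s/ is a voiceless obstruent between vowels /u/ and /u/, so it voices to [z]. /raisebunseudusu/ → raizebunseuduzu.

raizebunseuduzu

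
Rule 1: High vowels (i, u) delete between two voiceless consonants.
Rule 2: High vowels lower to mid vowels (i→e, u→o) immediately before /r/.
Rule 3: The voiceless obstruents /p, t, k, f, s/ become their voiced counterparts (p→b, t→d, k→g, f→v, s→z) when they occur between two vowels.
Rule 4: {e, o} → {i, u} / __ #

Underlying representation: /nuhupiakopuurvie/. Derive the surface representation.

nuhpiagobuorvii

Rule 1 (high vowel syncope): /u/ is a high vowel flanked by voiceless consonants /h/ and /p/, so it deletes. /nuhupiakopuurvie/ → nuhpiakopuurvie.
Rule 2 (pre-rhotic lowering): /u/ is a high vowel immediately before /r/, so it lowers to [o]. /nuhpiakopuurvie/ → nuhpiakopuorvie.
Rule 3 (intervocalic voicing): /k/ is a voiceless obstruent between vowels /a/ and /o/, so it voices to [g]. /p/ is a voiceless obstruent between vowels /o/ and /u/, so it voices to [b]. /nuhpiakopuorvie/ → nuhpiagobuorvie.
Rule 4 (final vowel raising): /e/ is a mid vowel in word-final position, so it raises to [i]. /nuhpiagobuorvie/ → nuhpiagobuorvii.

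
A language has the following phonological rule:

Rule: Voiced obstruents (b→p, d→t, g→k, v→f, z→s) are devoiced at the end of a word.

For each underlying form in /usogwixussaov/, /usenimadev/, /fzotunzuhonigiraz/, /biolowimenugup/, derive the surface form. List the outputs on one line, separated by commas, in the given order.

usogwixussaof, usenimadef, fzotunzuhonigiras, biolowimenugup

/usogwixussaov/: /v/ is a voiced obstruent in word-final position, so it devoices to [f]. → [usogwixussaof].
/usenimadev/: /v/ is a voiced obstruent in word-final position, so it devoices to [f]. → [usenimadef].
/fzotunzuhonigiraz/: /z/ is a voiced obstruent in word-final position, so it devoices to [s]. → [fzotunzuhonigiras].
/biolowimenugup/: the rule's environment is not met; surfaces unchanged as [biolowimenugup].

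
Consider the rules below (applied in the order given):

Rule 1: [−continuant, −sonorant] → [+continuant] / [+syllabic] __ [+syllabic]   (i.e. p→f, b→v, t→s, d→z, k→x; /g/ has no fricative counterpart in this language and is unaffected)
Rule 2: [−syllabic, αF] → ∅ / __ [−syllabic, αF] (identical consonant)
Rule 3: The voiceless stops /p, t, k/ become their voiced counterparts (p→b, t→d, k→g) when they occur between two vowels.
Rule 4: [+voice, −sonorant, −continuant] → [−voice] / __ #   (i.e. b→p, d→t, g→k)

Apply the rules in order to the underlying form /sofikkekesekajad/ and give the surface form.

sofigexesexajat

Rule 1 (intervocalic spirantization): /k/ is a stop between vowels /e/ and /e/, so it spirantizes to the fricative [x]. /k/ is a stop between vowels /e/ and /a/, so it spirantizes to the fricative [x]. /sofikkekesekajad/ → sofikkexesexajad.
Rule 2 (degemination): /kk/ is a geminate; the first /k/ deletes. /sofikkexesexajad/ → sofikexesexajad.
Rule 3 (intervocalic voicing): /k/ is a voiceless stop between vowels /i/ and /e/, so it voices to [g]. /sofikexesexajad/ → sofigexesexajad.
Rule 4 (final devoicing): /d/ is a voiced stop in word-final position, so it devoices to [t]. /sofigexesexajad/ → sofigexesexajat.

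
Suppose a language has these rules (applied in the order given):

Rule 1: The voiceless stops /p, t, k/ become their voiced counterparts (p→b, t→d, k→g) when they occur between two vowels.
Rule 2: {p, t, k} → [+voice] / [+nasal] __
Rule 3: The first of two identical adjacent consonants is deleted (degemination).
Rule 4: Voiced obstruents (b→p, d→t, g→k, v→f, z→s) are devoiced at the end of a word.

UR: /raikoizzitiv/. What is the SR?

Rule 1 (intervocalic voicing): /k/ is a voiceless stop between vowels /i/ and /o/, so it voices to [g]. /t/ is a voiceless stop between vowels /i/ and /i/, so it voices to [d]. /raikoizzitiv/ → raigoizzidiv.
Rule 2 (post-nasal voicing): no segment meets the environment; /raigoizzidiv/ is unchanged.
Rule 3 (degemination): /zz/ is a geminate; the first /z/ deletes. /raigoizzidiv/ → raigoizidiv.
Rule 4 (final devoicing): /v/ is a voiced obstruent in word-final position, so it devoices to [f]. /raigoizidiv/ → raigoizidif.

raigoizidif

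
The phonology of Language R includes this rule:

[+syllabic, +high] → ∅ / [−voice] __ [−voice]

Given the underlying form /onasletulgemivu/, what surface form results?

onasletulgemivu

No segment of /onasletulgemivu/ meets the structural description of the rule, so the form surfaces unchanged.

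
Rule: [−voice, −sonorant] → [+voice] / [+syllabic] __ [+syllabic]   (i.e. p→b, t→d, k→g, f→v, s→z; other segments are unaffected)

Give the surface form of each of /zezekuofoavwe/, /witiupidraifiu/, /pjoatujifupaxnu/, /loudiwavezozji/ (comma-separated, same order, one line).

/zezekuofoavwe/: /k/ is a voiceless obstruent between vowels /e/ and /u/, so it voices to [g]. /f/ is a voiceless obstruent between vowels /o/ and /o/, so it voices to [v]. → [zezeguovoavwe].
/witiupidraifiu/: /t/ is a voiceless obstruent between vowels /i/ and /i/, so it voices to [d]. /p/ is a voiceless obstruent between vowels /u/ and /i/, so it voices to [b]. /f/ is a voiceless obstruent between vowels /i/ and /i/, so it voices to [v]. → [widiubidraiviu].
/pjoatujifupaxnu/: /t/ is a voiceless obstruent between vowels /a/ and /u/, so it voices to [d]. /f/ is a voiceless obstruent between vowels /i/ and /u/, so it voices to [v]. /p/ is a voiceless obstruent between vowels /u/ and /a/, so it voices to [b]. → [pjoadujivubaxnu].
/loudiwavezozji/: the rule's environment is not met; surfaces unchanged as [loudiwavezozji].

zezeguovoavwe, widiubidraiviu, pjoadujivubaxnu, loudiwavezozji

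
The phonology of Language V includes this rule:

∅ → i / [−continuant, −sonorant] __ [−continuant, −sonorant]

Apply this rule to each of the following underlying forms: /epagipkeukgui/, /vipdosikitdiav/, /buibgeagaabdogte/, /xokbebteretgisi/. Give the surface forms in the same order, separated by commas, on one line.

/epagipkeukgui/: /p/ and /k/ form a stop–stop cluster, so [i] is inserted between them. /k/ and /g/ form a stop–stop cluster, so [i] is inserted between them. → [epagipikeukigui].
/vipdosikitdiav/: /p/ and /d/ form a stop–stop cluster, so [i] is inserted between them. /t/ and /d/ form a stop–stop cluster, so [i] is inserted between them. → [vipidosikitidiav].
/buibgeagaabdogte/: /b/ and /g/ form a stop–stop cluster, so [i] is inserted between them. /b/ and /d/ form a stop–stop cluster, so [i] is inserted between them. /g/ and /t/ form a stop–stop cluster, so [i] is inserted between them. → [buibigeagaabidogite].
/xokbebteretgisi/: /k/ and /b/ form a stop–stop cluster, so [i] is inserted between them. /b/ and /t/ form a stop–stop cluster, so [i] is inserted between them. /t/ and /g/ form a stop–stop cluster, so [i] is inserted between them. → [xokibebiteretigisi].

epagipikeukigui, vipidosikitidiav, buibigeagaabidogite, xokibebiteretigisi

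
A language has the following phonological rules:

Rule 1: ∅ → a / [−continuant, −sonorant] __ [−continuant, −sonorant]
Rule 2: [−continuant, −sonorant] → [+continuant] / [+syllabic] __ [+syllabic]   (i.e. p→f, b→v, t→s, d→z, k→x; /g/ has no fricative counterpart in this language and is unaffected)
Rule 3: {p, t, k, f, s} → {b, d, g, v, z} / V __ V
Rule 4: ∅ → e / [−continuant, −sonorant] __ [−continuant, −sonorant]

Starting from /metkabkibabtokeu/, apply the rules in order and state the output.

mezaxavaxivavazoxeu

Rule 1 (stop-cluster a-epenthesis): /t/ and /k/ form a stop–stop cluster, so [a] is inserted between them. /b/ and /k/ form a stop–stop cluster, so [a] is inserted between them. /b/ and /t/ form a stop–stop cluster, so [a] is inserted between them. /metkabkibabtokeu/ → metakabakibabatokeu.
Rule 2 (intervocalic spirantization): /t/ is a stop between vowels /e/ and /a/, so it spirantizes to the fricative [s]. /k/ is a stop between vowels /a/ and /a/, so it spirantizes to the fricative [x]. /b/ is a stop between vowels /a/ and /a/, so it spirantizes to the fricative [v]. /k/ is a stop between vowels /a/ and /i/, so it spirantizes to the fricative [x]. /b/ is a stop between vowels /i/ and /a/, so it spirantizes to the fricative [v]. /b/ is a stop between vowels /a/ and /a/, so it spirantizes to the fricative [v]. /t/ is a stop between vowels /a/ and /o/, so it spirantizes to the fricative [s]. /k/ is a stop between vowels /o/ and /e/, so it spirantizes to the fricative [x]. /metakabakibabatokeu/ → mesaxavaxivavasoxeu.
Rule 3 (intervocalic voicing): /s/ is a voiceless obstruent between vowels /e/ and /a/, so it voices to [z]. /s/ is a voiceless obstruent between vowels /a/ and /o/, so it voices to [z]. /mesaxavaxivavasoxeu/ → mezaxavaxivavazoxeu.
Rule 4 (stop-cluster e-epenthesis): no segment meets the environment; /mezaxavaxivavazoxeu/ is unchanged.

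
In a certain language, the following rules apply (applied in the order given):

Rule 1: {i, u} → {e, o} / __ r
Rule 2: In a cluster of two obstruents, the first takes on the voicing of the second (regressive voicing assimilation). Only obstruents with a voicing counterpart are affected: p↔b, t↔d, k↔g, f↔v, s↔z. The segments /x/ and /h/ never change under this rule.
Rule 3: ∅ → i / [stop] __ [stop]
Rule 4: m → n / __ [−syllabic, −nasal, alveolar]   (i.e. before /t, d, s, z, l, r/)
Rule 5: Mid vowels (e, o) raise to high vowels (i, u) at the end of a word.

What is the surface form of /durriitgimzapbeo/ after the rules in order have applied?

Rule 1 (pre-rhotic lowering): /u/ is a high vowel immediately before /r/, so it lowers to [o]. /durriitgimzapbeo/ → dorriitgimzapbeo.
Rule 2 (regressive voicing assimilation): /t/ precedes the voiced obstruent /g/, so it voices to [d] by assimilation. /p/ precedes the voiced obstruent /b/, so it voices to [b] by assimilation. /dorriitgimzapbeo/ → dorriidgimzabbeo.
Rule 3 (stop-cluster i-epenthesis): /d/ and /g/ form a stop–stop cluster, so [i] is inserted between them. /b/ and /b/ form a stop–stop cluster, so [i] is inserted between them. /dorriidgimzabbeo/ → dorriidigimzabibeo.
Rule 4 (nasal place assimilation): /m/ precedes the alveolar consonant /z/, so it assimilates in place to [n]. /dorriidigimzabibeo/ → dorriidiginzabibeo.
Rule 5 (final vowel raising): /o/ is a mid vowel in word-final position, so it raises to [u]. /dorriidiginzabibeo/ → dorriidiginzabibeu.

dorriidiginzabibeu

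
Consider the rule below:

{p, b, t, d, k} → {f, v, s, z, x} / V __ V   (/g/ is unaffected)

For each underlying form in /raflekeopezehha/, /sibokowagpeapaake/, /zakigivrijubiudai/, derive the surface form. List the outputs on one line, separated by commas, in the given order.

/raflekeopezehha/: /k/ is a stop between vowels /e/ and /e/, so it spirantizes to the fricative [x]. /p/ is a stop between vowels /o/ and /e/, so it spirantizes to the fricative [f]. → [raflexeofezehha].
/sibokowagpeapaake/: /b/ is a stop between vowels /i/ and /o/, so it spirantizes to the fricative [v]. /k/ is a stop between vowels /o/ and /o/, so it spirantizes to the fricative [x]. /p/ is a stop between vowels /a/ and /a/, so it spirantizes to the fricative [f]. /k/ is a stop between vowels /a/ and /e/, so it spirantizes to the fricative [x]. → [sivoxowagpeafaaxe].
/zakigivrijubiudai/: /k/ is a stop between vowels /a/ and /i/, so it spirantizes to the fricative [x]. /b/ is a stop between vowels /u/ and /i/, so it spirantizes to the fricative [v]. /d/ is a stop between vowels /u/ and /a/, so it spirantizes to the fricative [z]. → [zaxigivrijuviuzai].

raflexeofezehha, sivoxowagpeafaaxe, zaxigivrijuviuzai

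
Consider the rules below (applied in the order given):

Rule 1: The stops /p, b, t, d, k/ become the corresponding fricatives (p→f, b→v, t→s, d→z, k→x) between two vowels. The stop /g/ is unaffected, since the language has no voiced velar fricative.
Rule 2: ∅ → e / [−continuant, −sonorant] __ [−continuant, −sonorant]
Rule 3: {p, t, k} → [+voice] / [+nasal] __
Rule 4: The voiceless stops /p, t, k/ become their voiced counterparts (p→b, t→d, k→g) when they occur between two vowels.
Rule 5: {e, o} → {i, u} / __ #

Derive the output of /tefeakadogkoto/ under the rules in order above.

tefeaxazogegosu

Rule 1 (intervocalic spirantization): /k/ is a stop between vowels /a/ and /a/, so it spirantizes to the fricative [x]. /d/ is a stop between vowels /a/ and /o/, so it spirantizes to the fricative [z]. /t/ is a stop between vowels /o/ and /o/, so it spirantizes to the fricative [s]. /tefeakadogkoto/ → tefeaxazogkoso.
Rule 2 (stop-cluster e-epenthesis): /g/ and /k/ form a stop–stop cluster, so [e] is inserted between them. /tefeaxazogkoso/ → tefeaxazogekoso.
Rule 3 (post-nasal voicing): no segment meets the environment; /tefeaxazogekoso/ is unchanged.
Rule 4 (intervocalic voicing): /k/ is a voiceless stop between vowels /e/ and /o/, so it voices to [g]. /tefeaxazogekoso/ → tefeaxazogegoso.
Rule 5 (final vowel raising): /o/ is a mid vowel in word-final position, so it raises to [u]. /tefeaxazogegoso/ → tefeaxazogegosu.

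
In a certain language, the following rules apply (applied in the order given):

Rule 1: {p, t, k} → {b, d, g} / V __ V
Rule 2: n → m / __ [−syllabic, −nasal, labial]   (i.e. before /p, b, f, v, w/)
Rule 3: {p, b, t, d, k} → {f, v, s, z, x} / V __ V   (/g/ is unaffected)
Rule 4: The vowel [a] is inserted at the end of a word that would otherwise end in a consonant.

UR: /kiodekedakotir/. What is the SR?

kiozegezagozira

Rule 1 (intervocalic voicing): /k/ is a voiceless stop between vowels /e/ and /e/, so it voices to [g]. /k/ is a voiceless stop between vowels /a/ and /o/, so it voices to [g]. /t/ is a voiceless stop between vowels /o/ and /i/, so it voices to [d]. /kiodekedakotir/ → kiodegedagodir.
Rule 2 (nasal place assimilation): no segment meets the environment; /kiodegedagodir/ is unchanged.
Rule 3 (intervocalic spirantization): /d/ is a stop between vowels /o/ and /e/, so it spirantizes to the fricative [z]. /d/ is a stop between vowels /e/ and /a/, so it spirantizes to the fricative [z]. /d/ is a stop between vowels /o/ and /i/, so it spirantizes to the fricative [z]. /kiodegedagodir/ → kiozegezagozir.
Rule 4 (final a-epenthesis): the form ends in the consonant /r/, so [a] is inserted word-finally. /kiozegezagozir/ → kiozegezagozira.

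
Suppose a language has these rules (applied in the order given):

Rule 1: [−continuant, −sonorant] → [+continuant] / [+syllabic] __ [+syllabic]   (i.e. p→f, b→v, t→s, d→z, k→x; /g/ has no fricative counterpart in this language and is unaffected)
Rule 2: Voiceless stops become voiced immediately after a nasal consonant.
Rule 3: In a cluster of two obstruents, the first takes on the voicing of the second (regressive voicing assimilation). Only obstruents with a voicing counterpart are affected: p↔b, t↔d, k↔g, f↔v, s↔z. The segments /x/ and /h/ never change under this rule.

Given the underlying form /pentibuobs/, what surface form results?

pendivuops

Rule 1 (intervocalic spirantization): /b/ is a stop between vowels /i/ and /u/, so it spirantizes to the fricative [v]. /pentibuobs/ → pentivuobs.
Rule 2 (post-nasal voicing): /t/ is a voiceless stop immediately after the nasal /n/, so it voices to [d]. /pentivuobs/ → pendivuobs.
Rule 3 (regressive voicing assimilation): /b/ precedes the voiceless obstruent /s/, so it devoices to [p] by assimilation. /pendivuobs/ → pendivuops.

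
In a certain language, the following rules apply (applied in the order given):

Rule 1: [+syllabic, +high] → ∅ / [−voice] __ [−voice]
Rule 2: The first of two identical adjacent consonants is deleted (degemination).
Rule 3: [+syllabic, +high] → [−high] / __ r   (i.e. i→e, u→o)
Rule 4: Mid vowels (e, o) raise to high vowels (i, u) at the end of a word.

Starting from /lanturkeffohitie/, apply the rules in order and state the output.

Rule 1 (high vowel syncope): /i/ is a high vowel flanked by voiceless consonants /h/ and /t/, so it deletes. /lanturkeffohitie/ → lanturkeffohtie.
Rule 2 (degemination): /ff/ is a geminate; the first /f/ deletes. /lanturkeffohtie/ → lanturkefohtie.
Rule 3 (pre-rhotic lowering): /u/ is a high vowel immediately before /r/, so it lowers to [o]. /lanturkefohtie/ → lantorkefohtie.
Rule 4 (final vowel raising): /e/ is a mid vowel in word-final position, so it raises to [i]. /lantorkefohtie/ → lantorkefohtii.

lantorkefohtii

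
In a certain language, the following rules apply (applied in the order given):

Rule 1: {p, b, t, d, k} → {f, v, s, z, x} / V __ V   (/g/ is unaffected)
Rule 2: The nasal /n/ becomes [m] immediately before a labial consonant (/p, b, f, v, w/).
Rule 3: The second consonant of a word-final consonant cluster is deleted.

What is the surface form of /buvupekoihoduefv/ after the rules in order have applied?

buvufexoihozuef

Rule 1 (intervocalic spirantization): /p/ is a stop between vowels /u/ and /e/, so it spirantizes to the fricative [f]. /k/ is a stop between vowels /e/ and /o/, so it spirantizes to the fricative [x]. /d/ is a stop between vowels /o/ and /u/, so it spirantizes to the fricative [z]. /buvupekoihoduefv/ → buvufexoihozuefv.
Rule 2 (nasal place assimilation): no segment meets the environment; /buvufexoihozuefv/ is unchanged.
Rule 3 (final cluster simplification): /v/ is the second consonant of a word-final cluster /fv/, so it deletes. /buvufexoihozuefv/ → buvufexoihozuef.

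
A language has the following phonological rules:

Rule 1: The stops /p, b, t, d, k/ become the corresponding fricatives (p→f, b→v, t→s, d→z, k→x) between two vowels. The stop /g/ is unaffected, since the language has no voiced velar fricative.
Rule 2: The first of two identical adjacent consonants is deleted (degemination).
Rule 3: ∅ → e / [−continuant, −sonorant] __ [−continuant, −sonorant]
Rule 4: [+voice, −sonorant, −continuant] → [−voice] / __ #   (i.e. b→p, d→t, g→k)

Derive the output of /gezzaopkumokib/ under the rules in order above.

Rule 1 (intervocalic spirantization): /k/ is a stop between vowels /o/ and /i/, so it spirantizes to the fricative [x]. /gezzaopkumokib/ → gezzaopkumoxib.
Rule 2 (degemination): /zz/ is a geminate; the first /z/ deletes. /gezzaopkumoxib/ → gezaopkumoxib.
Rule 3 (stop-cluster e-epenthesis): /p/ and /k/ form a stop–stop cluster, so [e] is inserted between them. /gezaopkumoxib/ → gezaopekumoxib.
Rule 4 (final devoicing): /b/ is a voiced stop in word-final position, so it devoices to [p]. /gezaopekumoxib/ → gezaopekumoxip.

gezaopekumoxip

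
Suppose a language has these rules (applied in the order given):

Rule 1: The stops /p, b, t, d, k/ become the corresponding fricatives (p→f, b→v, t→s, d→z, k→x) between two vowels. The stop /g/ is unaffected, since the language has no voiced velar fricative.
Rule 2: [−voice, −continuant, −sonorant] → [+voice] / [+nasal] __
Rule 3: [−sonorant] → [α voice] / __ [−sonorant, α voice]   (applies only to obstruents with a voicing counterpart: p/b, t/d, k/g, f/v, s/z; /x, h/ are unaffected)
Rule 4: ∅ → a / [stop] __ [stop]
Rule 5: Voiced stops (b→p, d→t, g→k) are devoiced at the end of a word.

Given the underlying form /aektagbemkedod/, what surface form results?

aekatagabemgezot

Rule 1 (intervocalic spirantization): /d/ is a stop between vowels /e/ and /o/, so it spirantizes to the fricative [z]. /aektagbemkedod/ → aektagbemkezod.
Rule 2 (post-nasal voicing): /k/ is a voiceless stop immediately after the nasal /m/, so it voices to [g]. /aektagbemkezod/ → aektagbemgezod.
Rule 3 (regressive voicing assimilation): no segment meets the environment; /aektagbemgezod/ is unchanged.
Rule 4 (stop-cluster a-epenthesis): /k/ and /t/ form a stop–stop cluster, so [a] is inserted between them. /g/ and /b/ form a stop–stop cluster, so [a] is inserted between them. /aektagbemgezod/ → aekatagabemgezod.
Rule 5 (final devoicing): /d/ is a voiced stop in word-final position, so it devoices to [t]. /aekatagabemgezod/ → aekatagabemgezot.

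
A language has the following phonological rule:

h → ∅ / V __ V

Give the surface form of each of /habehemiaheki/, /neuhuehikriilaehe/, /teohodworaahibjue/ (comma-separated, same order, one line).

habeemiaeki, neuueikriilaee, teoodworaaibjue

/habehemiaheki/: /h/ occurs between vowels /e/ and /e/, so it deletes. /h/ occurs between vowels /a/ and /e/, so it deletes. → [habeemiaeki].
/neuhuehikriilaehe/: /h/ occurs between vowels /u/ and /u/, so it deletes. /h/ occurs between vowels /e/ and /i/, so it deletes. /h/ occurs between vowels /e/ and /e/, so it deletes. → [neuueikriilaee].
/teohodworaahibjue/: /h/ occurs between vowels /o/ and /o/, so it deletes. /h/ occurs between vowels /a/ and /i/, so it deletes. → [teoodworaaibjue].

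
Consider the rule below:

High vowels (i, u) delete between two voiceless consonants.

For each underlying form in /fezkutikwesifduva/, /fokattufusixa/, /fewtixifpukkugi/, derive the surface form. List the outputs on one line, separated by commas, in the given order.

fezktkwesfduva, fokattfsxa, fewtxfpkkugi

/fezkutikwesifduva/: /u/ is a high vowel flanked by voiceless consonants /k/ and /t/, so it deletes. /i/ is a high vowel flanked by voiceless consonants /t/ and /k/, so it deletes. /i/ is a high vowel flanked by voiceless consonants /s/ and /f/, so it deletes. → [fezktkwesfduva].
/fokattufusixa/: /u/ is a high vowel flanked by voiceless consonants /t/ and /f/, so it deletes. /u/ is a high vowel flanked by voiceless consonants /f/ and /s/, so it deletes. /i/ is a high vowel flanked by voiceless consonants /s/ and /x/, so it deletes. → [fokattfsxa].
/fewtixifpukkugi/: /i/ is a high vowel flanked by voiceless consonants /t/ and /x/, so it deletes. /i/ is a high vowel flanked by voiceless consonants /x/ and /f/, so it deletes. /u/ is a high vowel flanked by voiceless consonants /p/ and /k/, so it deletes. → [fewtxfpkkugi].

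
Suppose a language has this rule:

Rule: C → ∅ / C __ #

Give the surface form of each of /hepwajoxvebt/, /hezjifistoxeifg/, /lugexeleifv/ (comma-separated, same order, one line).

hepwajoxveb, hezjifistoxeif, lugexeleif

/hepwajoxvebt/: /t/ is the second consonant of a word-final cluster /bt/, so it deletes. → [hepwajoxveb].
/hezjifistoxeifg/: /g/ is the second consonant of a word-final cluster /fg/, so it deletes. → [hezjifistoxeif].
/lugexeleifv/: /v/ is the second consonant of a word-final cluster /fv/, so it deletes. → [lugexeleif].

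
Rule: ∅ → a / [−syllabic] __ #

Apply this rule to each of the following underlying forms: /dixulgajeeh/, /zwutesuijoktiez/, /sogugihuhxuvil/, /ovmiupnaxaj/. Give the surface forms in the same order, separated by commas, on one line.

dixulgajeeha, zwutesuijoktieza, sogugihuhxuvila, ovmiupnaxaja

/dixulgajeeh/: the form ends in the consonant /h/, so [a] is inserted word-finally. → [dixulgajeeha].
/zwutesuijoktiez/: the form ends in the consonant /z/, so [a] is inserted word-finally. → [zwutesuijoktieza].
/sogugihuhxuvil/: the form ends in the consonant /l/, so [a] is inserted word-finally. → [sogugihuhxuvila].
/ovmiupnaxaj/: the form ends in the consonant /j/, so [a] is inserted word-finally. → [ovmiupnaxaja].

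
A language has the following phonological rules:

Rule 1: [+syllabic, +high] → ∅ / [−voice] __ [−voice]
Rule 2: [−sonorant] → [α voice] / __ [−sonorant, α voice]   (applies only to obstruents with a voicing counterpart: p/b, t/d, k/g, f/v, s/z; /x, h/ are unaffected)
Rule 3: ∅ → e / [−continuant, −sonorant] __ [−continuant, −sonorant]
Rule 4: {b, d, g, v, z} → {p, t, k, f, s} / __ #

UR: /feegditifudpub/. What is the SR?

feegeditfutepup

Rule 1 (high vowel syncope): /i/ is a high vowel flanked by voiceless consonants /t/ and /f/, so it deletes. /feegditifudpub/ → feegditfudpub.
Rule 2 (regressive voicing assimilation): /d/ precedes the voiceless obstruent /p/, so it devoices to [t] by assimilation. /feegditfudpub/ → feegditfutpub.
Rule 3 (stop-cluster e-epenthesis): /g/ and /d/ form a stop–stop cluster, so [e] is inserted between them. /t/ and /p/ form a stop–stop cluster, so [e] is inserted between them. /feegditfutpub/ → feegeditfutepub.
Rule 4 (final devoicing): /b/ is a voiced obstruent in word-final position, so it devoices to [p]. /feegeditfutepub/ → feegeditfutepup.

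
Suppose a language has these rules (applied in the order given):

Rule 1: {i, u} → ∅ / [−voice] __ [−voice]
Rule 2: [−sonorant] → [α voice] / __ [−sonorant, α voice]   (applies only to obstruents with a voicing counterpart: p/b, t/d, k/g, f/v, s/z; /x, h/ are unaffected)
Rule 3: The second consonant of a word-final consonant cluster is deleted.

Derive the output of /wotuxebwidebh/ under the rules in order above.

wotxebwidep

Rule 1 (high vowel syncope): /u/ is a high vowel flanked by voiceless consonants /t/ and /x/, so it deletes. /wotuxebwidebh/ → wotxebwidebh.
Rule 2 (regressive voicing assimilation): /b/ precedes the voiceless obstruent /h/, so it devoices to [p] by assimilation. /wotxebwidebh/ → wotxebwideph.
Rule 3 (final cluster simplification): /h/ is the second consonant of a word-final cluster /ph/, so it deletes. /wotxebwideph/ → wotxebwidep.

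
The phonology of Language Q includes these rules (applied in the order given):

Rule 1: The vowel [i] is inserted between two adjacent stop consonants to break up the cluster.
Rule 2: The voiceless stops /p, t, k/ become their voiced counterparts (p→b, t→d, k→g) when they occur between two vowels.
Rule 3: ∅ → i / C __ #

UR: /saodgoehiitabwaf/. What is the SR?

Rule 1 (stop-cluster i-epenthesis): /d/ and /g/ form a stop–stop cluster, so [i] is inserted between them. /saodgoehiitabwaf/ → saodigoehiitabwaf.
Rule 2 (intervocalic voicing): /t/ is a voiceless stop between vowels /i/ and /a/, so it voices to [d]. /saodigoehiitabwaf/ → saodigoehiidabwaf.
Rule 3 (final i-epenthesis): the form ends in the consonant /f/, so [i] is inserted word-finally. /saodigoehiidabwaf/ → saodigoehiidabwafi.

saodigoehiidabwafi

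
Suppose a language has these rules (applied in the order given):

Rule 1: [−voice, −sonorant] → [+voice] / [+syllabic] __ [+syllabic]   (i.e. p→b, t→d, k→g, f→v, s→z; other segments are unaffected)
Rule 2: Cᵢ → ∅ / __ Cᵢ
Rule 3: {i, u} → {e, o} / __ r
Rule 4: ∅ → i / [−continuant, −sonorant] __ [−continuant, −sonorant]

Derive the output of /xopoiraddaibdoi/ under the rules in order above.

xoboeradaibidoi

Rule 1 (intervocalic voicing): /p/ is a voiceless obstruent between vowels /o/ and /o/, so it voices to [b]. /xopoiraddaibdoi/ → xoboiraddaibdoi.
Rule 2 (degemination): /dd/ is a geminate; the first /d/ deletes. /xoboiraddaibdoi/ → xoboiradaibdoi.
Rule 3 (pre-rhotic lowering): /i/ is a high vowel immediately before /r/, so it lowers to [e]. /xoboiradaibdoi/ → xoboeradaibdoi.
Rule 4 (stop-cluster i-epenthesis): /b/ and /d/ form a stop–stop cluster, so [i] is inserted between them. /xoboeradaibdoi/ → xoboeradaibidoi.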